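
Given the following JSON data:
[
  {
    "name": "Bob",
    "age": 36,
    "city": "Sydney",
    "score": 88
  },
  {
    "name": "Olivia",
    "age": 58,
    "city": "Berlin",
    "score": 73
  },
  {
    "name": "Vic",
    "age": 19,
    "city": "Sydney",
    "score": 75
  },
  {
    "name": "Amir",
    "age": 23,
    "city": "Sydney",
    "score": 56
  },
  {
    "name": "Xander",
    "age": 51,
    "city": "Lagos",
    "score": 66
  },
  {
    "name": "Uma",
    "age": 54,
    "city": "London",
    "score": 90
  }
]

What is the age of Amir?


Looking up record where name = Amir
Record index: 3
Field 'age' = 23

ANSWER: 23


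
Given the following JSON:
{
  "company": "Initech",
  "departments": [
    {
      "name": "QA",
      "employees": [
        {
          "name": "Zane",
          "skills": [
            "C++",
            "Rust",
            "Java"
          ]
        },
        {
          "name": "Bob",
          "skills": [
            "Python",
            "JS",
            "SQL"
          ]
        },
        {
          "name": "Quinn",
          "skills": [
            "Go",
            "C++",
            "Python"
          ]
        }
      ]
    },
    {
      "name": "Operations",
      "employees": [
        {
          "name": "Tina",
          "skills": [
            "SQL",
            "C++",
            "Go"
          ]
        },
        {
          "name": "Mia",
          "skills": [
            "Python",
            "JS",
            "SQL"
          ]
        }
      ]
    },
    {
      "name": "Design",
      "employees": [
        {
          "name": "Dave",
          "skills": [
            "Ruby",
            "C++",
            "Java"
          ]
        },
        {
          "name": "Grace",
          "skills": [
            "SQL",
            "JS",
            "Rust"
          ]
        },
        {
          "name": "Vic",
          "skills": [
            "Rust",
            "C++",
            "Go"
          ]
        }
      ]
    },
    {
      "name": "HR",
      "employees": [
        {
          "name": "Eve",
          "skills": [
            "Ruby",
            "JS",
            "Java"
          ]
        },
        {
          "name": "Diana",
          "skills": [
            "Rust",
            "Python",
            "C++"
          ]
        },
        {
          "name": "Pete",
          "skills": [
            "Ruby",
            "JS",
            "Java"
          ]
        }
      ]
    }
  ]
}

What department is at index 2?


Path: departments[2].name
Value: Design

ANSWER: Design


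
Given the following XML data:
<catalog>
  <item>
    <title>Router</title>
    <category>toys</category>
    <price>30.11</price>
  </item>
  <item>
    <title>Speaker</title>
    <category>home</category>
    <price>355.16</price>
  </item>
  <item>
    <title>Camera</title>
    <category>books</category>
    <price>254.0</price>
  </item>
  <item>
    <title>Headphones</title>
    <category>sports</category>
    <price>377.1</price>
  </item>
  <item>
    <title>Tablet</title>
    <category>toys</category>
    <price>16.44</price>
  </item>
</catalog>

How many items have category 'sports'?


Scanning <item> elements for <category>sports</category>:
  Item 4: Headphones -> MATCH
Count: 1

ANSWER: 1


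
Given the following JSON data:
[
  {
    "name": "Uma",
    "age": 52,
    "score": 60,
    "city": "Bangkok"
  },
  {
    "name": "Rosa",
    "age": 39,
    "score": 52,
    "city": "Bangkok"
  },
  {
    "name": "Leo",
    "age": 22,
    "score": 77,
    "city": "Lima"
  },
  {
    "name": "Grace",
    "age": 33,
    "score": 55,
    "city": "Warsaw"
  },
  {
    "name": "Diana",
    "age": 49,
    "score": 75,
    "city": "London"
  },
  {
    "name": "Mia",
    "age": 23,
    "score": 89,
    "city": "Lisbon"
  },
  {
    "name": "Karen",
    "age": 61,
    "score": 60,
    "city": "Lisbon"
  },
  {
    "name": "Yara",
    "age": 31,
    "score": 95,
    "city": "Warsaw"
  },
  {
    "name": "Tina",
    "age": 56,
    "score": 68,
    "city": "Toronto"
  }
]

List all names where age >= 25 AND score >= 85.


Checking both conditions:
  Uma (age=52, score=60) -> no
  Rosa (age=39, score=52) -> no
  Leo (age=22, score=77) -> no
  Grace (age=33, score=55) -> no
  Diana (age=49, score=75) -> no
  Mia (age=23, score=89) -> no
  Karen (age=61, score=60) -> no
  Yara (age=31, score=95) -> YES
  Tina (age=56, score=68) -> no


ANSWER: Yara


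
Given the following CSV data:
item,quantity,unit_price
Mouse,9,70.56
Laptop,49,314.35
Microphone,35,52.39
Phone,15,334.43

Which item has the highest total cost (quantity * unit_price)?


Computing row totals:
  Mouse: 635.04
  Laptop: 15403.15
  Microphone: 1833.65
  Phone: 5016.45
Maximum: Laptop (15403.15)

ANSWER: Laptop


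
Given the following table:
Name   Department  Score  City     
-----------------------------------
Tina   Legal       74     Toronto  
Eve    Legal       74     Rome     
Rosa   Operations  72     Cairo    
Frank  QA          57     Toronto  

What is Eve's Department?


Row 2: Eve
Department = Legal

ANSWER: Legal


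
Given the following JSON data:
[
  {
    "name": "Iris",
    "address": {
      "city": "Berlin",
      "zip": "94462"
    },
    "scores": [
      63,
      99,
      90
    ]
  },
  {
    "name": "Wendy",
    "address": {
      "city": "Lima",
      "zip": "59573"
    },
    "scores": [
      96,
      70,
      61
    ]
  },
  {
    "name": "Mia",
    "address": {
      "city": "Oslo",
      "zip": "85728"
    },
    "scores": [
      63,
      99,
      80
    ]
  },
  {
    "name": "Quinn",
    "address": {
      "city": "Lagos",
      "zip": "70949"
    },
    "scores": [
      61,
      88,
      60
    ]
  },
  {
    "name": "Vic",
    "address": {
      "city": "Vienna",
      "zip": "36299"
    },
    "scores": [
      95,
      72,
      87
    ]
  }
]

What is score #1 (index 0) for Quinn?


Path: records[3].scores[0]
Value: 61

ANSWER: 61


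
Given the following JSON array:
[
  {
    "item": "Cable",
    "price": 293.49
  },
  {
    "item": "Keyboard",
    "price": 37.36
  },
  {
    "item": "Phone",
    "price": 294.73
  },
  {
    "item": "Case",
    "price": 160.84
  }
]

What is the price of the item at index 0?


Array index 0 -> Cable
price = 293.49

ANSWER: 293.49


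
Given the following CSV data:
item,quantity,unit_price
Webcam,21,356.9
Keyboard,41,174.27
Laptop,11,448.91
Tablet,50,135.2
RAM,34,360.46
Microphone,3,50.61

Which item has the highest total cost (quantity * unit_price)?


Computing row totals:
  Webcam: 7494.9
  Keyboard: 7145.07
  Laptop: 4938.01
  Tablet: 6760.0
  RAM: 12255.64
  Microphone: 151.83
Maximum: RAM (12255.64)

ANSWER: RAM


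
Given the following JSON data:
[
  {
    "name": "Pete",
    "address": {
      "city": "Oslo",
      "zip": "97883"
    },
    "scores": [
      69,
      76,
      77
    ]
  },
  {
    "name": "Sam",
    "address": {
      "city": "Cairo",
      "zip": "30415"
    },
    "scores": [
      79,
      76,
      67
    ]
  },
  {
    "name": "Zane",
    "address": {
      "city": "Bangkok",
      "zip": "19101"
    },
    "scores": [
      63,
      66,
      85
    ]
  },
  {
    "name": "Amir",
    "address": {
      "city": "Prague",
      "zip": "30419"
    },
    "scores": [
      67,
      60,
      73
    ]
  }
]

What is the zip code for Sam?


Path: records[1].address.zip
Value: 30415

ANSWER: 30415


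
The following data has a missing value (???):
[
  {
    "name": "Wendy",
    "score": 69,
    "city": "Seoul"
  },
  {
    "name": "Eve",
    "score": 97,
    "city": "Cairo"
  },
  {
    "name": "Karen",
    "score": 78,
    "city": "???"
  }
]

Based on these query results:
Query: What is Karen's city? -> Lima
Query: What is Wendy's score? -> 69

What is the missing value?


The missing value is Karen's city
From query: Karen's city = Lima

ANSWER: Lima


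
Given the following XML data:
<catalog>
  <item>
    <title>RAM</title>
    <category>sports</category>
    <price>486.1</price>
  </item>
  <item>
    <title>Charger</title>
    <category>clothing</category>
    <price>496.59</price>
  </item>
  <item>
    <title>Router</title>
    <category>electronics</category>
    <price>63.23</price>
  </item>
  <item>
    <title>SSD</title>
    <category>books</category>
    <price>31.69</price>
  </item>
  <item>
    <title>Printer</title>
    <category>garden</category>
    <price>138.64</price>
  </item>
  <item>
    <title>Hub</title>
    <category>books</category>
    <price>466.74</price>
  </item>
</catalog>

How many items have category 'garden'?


Scanning <item> elements for <category>garden</category>:
  Item 5: Printer -> MATCH
Count: 1

ANSWER: 1


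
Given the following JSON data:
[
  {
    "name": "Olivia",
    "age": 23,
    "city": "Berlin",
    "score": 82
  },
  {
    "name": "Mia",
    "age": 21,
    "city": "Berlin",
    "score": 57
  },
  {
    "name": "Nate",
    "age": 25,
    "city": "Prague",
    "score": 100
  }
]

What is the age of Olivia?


Looking up record where name = Olivia
Record index: 0
Field 'age' = 23

ANSWER: 23


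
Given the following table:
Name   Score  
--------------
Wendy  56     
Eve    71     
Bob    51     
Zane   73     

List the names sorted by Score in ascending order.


Sorting by Score (ascending):
  Bob: 51
  Wendy: 56
  Eve: 71
  Zane: 73


ANSWER: Bob, Wendy, Eve, Zane


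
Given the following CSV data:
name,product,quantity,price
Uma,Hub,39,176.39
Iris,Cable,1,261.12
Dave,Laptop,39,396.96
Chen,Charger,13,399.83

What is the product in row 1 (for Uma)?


Row 1: Uma
Column 'product' = Hub

ANSWER: Hub


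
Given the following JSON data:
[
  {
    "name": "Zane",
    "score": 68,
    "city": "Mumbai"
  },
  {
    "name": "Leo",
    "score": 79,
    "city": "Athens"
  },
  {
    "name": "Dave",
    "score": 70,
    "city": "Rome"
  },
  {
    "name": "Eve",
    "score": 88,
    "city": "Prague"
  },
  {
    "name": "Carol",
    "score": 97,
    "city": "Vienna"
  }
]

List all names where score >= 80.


Filtering records where score >= 80:
  Zane (score=68) -> no
  Leo (score=79) -> no
  Dave (score=70) -> no
  Eve (score=88) -> YES
  Carol (score=97) -> YES


ANSWER: Eve, Carol


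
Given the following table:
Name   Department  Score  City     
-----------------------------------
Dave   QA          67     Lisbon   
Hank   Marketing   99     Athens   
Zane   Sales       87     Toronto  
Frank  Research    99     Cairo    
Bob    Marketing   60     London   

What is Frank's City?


Row 4: Frank
City = Cairo

ANSWER: Cairo


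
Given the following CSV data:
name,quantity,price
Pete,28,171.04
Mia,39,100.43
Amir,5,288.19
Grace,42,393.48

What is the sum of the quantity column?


Values in 'quantity' column:
  Row 1: 28
  Row 2: 39
  Row 3: 5
  Row 4: 42
Sum = 28 + 39 + 5 + 42 = 114

ANSWER: 114


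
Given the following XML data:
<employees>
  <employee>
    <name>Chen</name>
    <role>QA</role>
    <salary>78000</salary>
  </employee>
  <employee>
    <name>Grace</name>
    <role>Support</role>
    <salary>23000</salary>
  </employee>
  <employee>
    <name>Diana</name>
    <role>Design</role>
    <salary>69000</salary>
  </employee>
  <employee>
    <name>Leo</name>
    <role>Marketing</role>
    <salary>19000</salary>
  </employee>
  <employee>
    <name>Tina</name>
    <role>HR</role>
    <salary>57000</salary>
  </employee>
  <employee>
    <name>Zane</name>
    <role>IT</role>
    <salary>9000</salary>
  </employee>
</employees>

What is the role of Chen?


Searching for <employee> with <name>Chen</name>
Found at position 1
<role>QA</role>

ANSWER: QA


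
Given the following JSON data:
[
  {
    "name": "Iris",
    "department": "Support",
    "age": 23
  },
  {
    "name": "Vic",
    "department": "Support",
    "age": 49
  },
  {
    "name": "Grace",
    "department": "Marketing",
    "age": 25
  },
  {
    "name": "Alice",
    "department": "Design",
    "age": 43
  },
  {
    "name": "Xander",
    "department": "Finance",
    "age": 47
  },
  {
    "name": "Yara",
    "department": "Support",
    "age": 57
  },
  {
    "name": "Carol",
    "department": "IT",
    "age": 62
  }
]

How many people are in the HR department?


Scanning records for department = HR
  No matches found
Count: 0

ANSWER: 0


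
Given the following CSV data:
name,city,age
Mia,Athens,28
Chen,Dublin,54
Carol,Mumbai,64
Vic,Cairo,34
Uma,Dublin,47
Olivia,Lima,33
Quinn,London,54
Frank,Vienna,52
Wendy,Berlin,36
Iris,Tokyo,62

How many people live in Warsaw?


Scanning city column for 'Warsaw':
Total matches: 0

ANSWER: 0


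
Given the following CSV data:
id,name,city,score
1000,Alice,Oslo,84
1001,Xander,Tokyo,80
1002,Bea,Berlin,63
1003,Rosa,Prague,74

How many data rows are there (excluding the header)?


Counting rows (excluding header):
Header: id,name,city,score
Data rows: 4

ANSWER: 4


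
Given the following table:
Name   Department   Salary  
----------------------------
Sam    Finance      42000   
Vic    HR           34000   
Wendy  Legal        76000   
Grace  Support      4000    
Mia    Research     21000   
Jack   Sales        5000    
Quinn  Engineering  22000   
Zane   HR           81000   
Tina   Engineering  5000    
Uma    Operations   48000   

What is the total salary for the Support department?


Support department members:
  Grace: 4000
Total = 4000 = 4000

ANSWER: 4000


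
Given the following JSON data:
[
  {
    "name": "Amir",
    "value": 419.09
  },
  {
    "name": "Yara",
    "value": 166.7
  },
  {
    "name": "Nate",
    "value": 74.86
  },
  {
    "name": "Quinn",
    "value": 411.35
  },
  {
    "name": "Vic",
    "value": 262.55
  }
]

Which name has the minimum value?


Comparing values:
  Amir: 419.09
  Yara: 166.7
  Nate: 74.86
  Quinn: 411.35
  Vic: 262.55
Minimum: Nate (74.86)

ANSWER: Nate


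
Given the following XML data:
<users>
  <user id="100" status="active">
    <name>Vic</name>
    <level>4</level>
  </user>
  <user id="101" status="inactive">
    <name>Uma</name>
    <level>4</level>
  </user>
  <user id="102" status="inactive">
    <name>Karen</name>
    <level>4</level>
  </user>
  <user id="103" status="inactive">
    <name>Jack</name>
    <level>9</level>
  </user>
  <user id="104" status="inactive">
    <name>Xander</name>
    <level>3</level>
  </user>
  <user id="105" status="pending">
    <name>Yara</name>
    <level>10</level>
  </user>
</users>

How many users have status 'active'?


Counting users with status='active':
  Vic (id=100) -> MATCH
Count: 1

ANSWER: 1


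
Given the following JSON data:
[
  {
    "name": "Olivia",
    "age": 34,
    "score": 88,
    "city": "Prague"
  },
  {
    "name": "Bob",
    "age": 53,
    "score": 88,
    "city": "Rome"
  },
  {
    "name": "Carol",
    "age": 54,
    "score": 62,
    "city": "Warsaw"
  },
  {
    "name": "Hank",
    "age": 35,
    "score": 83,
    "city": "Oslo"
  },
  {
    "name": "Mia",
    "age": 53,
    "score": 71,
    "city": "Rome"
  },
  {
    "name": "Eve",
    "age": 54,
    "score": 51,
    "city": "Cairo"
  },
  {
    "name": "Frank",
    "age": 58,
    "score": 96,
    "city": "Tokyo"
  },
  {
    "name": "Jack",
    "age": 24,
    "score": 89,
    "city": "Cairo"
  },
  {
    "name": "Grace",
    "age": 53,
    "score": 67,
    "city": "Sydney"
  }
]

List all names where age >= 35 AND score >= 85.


Checking both conditions:
  Olivia (age=34, score=88) -> no
  Bob (age=53, score=88) -> YES
  Carol (age=54, score=62) -> no
  Hank (age=35, score=83) -> no
  Mia (age=53, score=71) -> no
  Eve (age=54, score=51) -> no
  Frank (age=58, score=96) -> YES
  Jack (age=24, score=89) -> no
  Grace (age=53, score=67) -> no


ANSWER: Bob, Frank


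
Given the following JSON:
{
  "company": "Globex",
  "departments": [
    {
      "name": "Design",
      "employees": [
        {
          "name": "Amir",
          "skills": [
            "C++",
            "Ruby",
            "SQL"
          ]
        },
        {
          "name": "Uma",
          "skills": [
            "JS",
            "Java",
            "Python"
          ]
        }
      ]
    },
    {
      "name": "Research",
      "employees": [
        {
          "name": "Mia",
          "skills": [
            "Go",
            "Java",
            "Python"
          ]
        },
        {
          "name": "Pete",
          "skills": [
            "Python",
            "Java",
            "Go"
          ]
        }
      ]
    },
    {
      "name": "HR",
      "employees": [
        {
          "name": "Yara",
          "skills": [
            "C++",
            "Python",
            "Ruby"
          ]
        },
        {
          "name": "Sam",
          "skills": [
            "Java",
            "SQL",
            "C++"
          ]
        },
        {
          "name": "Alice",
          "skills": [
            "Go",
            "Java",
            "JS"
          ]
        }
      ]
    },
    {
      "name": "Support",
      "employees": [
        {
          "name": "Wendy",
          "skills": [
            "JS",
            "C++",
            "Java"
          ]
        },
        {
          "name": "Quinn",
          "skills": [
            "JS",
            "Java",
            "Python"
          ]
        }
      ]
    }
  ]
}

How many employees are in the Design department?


Path: departments[0].employees
Count: 2

ANSWER: 2


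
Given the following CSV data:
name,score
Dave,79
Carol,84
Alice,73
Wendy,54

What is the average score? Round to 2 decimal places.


Scores: 79, 84, 73, 54
Sum = 290
Count = 4
Average = 290 / 4 = 72.50

ANSWER: 72.50


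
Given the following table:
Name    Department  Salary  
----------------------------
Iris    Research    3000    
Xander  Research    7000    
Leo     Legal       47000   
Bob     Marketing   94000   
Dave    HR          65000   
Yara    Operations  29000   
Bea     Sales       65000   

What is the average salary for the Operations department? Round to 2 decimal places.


Operations department members:
  Yara: 29000
Sum = 29000
Count = 1
Average = 29000 / 1 = 29000.00

ANSWER: 29000.00


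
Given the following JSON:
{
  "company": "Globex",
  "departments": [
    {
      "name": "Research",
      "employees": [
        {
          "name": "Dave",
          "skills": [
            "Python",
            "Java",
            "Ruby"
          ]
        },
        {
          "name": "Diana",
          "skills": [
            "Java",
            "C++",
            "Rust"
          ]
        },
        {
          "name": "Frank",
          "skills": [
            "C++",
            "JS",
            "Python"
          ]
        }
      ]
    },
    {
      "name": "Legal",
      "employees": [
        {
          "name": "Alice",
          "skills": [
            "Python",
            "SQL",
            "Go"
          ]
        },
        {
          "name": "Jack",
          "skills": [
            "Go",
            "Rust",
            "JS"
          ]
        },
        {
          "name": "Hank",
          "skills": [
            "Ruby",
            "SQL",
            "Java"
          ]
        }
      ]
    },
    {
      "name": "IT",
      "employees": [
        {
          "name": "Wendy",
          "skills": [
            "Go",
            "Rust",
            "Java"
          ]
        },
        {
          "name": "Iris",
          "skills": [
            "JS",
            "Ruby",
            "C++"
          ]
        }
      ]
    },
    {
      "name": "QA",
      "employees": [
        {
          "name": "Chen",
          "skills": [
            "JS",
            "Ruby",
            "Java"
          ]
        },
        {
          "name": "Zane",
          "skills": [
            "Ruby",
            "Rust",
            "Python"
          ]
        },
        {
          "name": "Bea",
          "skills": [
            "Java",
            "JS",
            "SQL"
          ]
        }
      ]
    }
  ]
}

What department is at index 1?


Path: departments[1].name
Value: Legal

ANSWER: Legal


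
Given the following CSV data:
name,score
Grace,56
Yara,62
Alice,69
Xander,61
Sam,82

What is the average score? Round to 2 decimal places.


Scores: 56, 62, 69, 61, 82
Sum = 330
Count = 5
Average = 330 / 5 = 66.00

ANSWER: 66.00


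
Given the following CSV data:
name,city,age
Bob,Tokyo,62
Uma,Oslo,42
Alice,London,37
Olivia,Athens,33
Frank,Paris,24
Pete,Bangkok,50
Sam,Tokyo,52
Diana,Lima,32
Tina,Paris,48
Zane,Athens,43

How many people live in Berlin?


Scanning city column for 'Berlin':
Total matches: 0

ANSWER: 0


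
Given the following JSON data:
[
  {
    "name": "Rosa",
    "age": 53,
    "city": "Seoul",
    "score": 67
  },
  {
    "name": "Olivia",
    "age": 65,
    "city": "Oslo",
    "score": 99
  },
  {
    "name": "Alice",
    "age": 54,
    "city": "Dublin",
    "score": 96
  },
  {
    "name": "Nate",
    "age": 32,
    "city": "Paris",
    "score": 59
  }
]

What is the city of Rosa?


Looking up record where name = Rosa
Record index: 0
Field 'city' = Seoul

ANSWER: Seoul


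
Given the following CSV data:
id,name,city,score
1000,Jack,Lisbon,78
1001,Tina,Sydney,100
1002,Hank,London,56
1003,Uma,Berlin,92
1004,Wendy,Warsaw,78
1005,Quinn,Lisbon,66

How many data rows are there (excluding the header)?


Counting rows (excluding header):
Header: id,name,city,score
Data rows: 6

ANSWER: 6


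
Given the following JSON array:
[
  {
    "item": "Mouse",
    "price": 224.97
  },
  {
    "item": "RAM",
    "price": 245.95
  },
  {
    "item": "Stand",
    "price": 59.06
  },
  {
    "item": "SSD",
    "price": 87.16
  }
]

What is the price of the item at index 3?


Array index 3 -> SSD
price = 87.16

ANSWER: 87.16


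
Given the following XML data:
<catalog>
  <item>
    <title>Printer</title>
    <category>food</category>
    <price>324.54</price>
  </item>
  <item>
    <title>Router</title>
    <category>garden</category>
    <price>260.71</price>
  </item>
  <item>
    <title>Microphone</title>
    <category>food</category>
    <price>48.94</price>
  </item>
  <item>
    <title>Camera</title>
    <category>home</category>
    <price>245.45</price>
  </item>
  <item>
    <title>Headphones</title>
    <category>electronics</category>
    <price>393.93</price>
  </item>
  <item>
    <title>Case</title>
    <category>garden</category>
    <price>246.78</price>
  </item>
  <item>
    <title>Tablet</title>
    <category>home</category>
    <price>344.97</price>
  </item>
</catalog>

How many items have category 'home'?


Scanning <item> elements for <category>home</category>:
  Item 4: Camera -> MATCH
  Item 7: Tablet -> MATCH
Count: 2

ANSWER: 2


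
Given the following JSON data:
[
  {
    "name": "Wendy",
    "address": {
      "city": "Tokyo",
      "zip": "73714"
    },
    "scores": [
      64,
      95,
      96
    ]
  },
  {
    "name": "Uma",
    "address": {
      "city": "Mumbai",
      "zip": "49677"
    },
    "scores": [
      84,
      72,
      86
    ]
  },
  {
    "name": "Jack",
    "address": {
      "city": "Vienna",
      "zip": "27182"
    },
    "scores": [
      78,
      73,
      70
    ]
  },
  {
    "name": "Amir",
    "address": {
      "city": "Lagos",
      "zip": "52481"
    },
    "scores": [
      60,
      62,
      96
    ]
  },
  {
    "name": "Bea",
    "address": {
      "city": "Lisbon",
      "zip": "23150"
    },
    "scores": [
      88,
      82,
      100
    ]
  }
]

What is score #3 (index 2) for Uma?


Path: records[1].scores[2]
Value: 86

ANSWER: 86


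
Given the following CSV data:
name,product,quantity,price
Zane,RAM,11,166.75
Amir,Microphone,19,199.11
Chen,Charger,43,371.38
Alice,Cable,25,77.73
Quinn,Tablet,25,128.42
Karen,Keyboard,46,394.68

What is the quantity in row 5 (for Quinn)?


Row 5: Quinn
Column 'quantity' = 25

ANSWER: 25


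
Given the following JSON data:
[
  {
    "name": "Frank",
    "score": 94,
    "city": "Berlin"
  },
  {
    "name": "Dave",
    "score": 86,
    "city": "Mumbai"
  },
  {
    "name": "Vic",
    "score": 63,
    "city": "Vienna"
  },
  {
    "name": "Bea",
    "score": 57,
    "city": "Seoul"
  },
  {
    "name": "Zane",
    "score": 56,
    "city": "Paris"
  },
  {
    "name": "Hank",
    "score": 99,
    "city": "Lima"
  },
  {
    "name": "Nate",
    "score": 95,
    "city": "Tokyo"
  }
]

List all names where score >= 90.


Filtering records where score >= 90:
  Frank (score=94) -> YES
  Dave (score=86) -> no
  Vic (score=63) -> no
  Bea (score=57) -> no
  Zane (score=56) -> no
  Hank (score=99) -> YES
  Nate (score=95) -> YES


ANSWER: Frank, Hank, Nate


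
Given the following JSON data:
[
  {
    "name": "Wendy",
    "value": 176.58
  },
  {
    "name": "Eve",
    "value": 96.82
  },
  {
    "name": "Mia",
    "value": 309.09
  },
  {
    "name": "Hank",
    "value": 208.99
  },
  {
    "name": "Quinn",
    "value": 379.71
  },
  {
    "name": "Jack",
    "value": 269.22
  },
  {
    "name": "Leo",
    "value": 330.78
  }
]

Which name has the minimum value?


Comparing values:
  Wendy: 176.58
  Eve: 96.82
  Mia: 309.09
  Hank: 208.99
  Quinn: 379.71
  Jack: 269.22
  Leo: 330.78
Minimum: Eve (96.82)

ANSWER: Eve


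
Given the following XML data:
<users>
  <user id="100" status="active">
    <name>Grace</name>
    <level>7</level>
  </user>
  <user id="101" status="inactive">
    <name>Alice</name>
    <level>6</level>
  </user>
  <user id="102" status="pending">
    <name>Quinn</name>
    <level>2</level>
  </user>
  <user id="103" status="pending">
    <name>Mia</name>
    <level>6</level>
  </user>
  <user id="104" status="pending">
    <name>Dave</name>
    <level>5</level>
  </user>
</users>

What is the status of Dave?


Finding user with name = Dave
user id="104" status="pending"

ANSWER: pending


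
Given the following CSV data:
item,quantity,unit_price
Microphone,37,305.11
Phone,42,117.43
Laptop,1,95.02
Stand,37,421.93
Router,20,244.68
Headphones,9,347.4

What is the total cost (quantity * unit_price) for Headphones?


Row: Headphones
quantity = 9
unit_price = 347.4
total = 9 * 347.4 = 3126.6

ANSWER: 3126.6


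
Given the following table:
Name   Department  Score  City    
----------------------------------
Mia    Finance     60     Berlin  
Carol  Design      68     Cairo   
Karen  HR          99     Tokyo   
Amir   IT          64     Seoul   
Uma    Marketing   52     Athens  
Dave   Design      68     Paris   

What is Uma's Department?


Row 5: Uma
Department = Marketing

ANSWER: Marketing


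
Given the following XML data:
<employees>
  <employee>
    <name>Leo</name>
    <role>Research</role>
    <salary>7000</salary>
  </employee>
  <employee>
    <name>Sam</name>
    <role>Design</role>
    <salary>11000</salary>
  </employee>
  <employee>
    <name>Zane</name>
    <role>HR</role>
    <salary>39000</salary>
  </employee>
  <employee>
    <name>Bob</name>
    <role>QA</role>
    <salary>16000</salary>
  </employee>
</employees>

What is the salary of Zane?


Searching for <employee> with <name>Zane</name>
Found at position 3
<salary>39000</salary>

ANSWER: 39000


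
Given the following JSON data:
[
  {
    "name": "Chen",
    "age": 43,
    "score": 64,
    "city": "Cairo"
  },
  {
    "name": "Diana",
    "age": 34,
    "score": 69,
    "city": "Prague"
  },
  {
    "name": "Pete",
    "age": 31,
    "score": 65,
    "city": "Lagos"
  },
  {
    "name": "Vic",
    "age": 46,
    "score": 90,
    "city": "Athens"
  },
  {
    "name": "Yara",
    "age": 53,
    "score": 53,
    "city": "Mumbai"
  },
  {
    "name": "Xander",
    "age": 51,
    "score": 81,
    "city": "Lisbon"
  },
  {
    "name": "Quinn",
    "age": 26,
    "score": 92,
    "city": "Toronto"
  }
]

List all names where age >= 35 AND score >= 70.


Checking both conditions:
  Chen (age=43, score=64) -> no
  Diana (age=34, score=69) -> no
  Pete (age=31, score=65) -> no
  Vic (age=46, score=90) -> YES
  Yara (age=53, score=53) -> no
  Xander (age=51, score=81) -> YES
  Quinn (age=26, score=92) -> no


ANSWER: Vic, Xander


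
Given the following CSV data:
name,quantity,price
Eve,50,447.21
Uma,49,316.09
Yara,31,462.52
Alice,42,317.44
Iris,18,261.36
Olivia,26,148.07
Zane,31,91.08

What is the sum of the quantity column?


Values in 'quantity' column:
  Row 1: 50
  Row 2: 49
  Row 3: 31
  Row 4: 42
  Row 5: 18
  Row 6: 26
  Row 7: 31
Sum = 50 + 49 + 31 + 42 + 18 + 26 + 31 = 247

ANSWER: 247


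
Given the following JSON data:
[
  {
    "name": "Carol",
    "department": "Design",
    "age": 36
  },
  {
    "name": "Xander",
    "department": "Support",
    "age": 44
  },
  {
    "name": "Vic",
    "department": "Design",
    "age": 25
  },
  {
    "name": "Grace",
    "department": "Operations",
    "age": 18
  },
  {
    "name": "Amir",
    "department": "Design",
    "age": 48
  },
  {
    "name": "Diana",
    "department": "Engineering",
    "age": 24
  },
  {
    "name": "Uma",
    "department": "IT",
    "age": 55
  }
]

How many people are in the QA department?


Scanning records for department = QA
  No matches found
Count: 0

ANSWER: 0


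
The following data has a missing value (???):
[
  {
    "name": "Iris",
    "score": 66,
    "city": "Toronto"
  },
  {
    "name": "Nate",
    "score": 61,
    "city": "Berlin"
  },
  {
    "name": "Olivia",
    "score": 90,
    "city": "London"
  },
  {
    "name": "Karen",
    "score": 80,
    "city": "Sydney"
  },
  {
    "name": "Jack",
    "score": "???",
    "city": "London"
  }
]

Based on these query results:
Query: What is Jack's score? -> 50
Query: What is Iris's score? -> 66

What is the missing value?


The missing value is Jack's score
From query: Jack's score = 50

ANSWER: 50


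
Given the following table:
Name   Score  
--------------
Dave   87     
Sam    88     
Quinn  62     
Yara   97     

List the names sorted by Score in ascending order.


Sorting by Score (ascending):
  Quinn: 62
  Dave: 87
  Sam: 88
  Yara: 97


ANSWER: Quinn, Dave, Sam, Yara


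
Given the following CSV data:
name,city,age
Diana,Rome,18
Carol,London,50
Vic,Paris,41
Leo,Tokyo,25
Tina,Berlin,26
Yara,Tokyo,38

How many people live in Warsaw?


Scanning city column for 'Warsaw':
Total matches: 0

ANSWER: 0


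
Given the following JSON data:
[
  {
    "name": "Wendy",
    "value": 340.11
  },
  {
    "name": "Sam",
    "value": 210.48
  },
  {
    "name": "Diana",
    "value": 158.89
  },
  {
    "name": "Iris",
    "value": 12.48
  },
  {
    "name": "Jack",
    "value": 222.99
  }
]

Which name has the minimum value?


Comparing values:
  Wendy: 340.11
  Sam: 210.48
  Diana: 158.89
  Iris: 12.48
  Jack: 222.99
Minimum: Iris (12.48)

ANSWER: Iris


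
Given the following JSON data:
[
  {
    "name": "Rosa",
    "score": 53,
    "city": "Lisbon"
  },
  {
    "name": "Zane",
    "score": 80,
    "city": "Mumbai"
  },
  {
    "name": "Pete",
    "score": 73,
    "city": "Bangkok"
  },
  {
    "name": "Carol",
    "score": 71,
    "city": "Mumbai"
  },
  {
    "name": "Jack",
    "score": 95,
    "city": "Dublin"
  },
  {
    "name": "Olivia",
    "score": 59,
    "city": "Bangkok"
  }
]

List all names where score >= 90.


Filtering records where score >= 90:
  Rosa (score=53) -> no
  Zane (score=80) -> no
  Pete (score=73) -> no
  Carol (score=71) -> no
  Jack (score=95) -> YES
  Olivia (score=59) -> no


ANSWER: Jack


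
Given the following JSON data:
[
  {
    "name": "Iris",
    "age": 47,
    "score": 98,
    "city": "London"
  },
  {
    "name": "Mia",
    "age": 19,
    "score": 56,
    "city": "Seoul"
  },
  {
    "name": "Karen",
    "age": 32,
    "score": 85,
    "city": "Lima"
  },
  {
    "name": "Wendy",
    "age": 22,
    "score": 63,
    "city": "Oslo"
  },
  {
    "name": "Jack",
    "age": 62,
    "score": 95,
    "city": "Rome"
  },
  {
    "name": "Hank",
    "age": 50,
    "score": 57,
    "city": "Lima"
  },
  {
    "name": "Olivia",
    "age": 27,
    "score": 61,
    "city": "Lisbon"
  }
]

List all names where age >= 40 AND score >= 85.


Checking both conditions:
  Iris (age=47, score=98) -> YES
  Mia (age=19, score=56) -> no
  Karen (age=32, score=85) -> no
  Wendy (age=22, score=63) -> no
  Jack (age=62, score=95) -> YES
  Hank (age=50, score=57) -> no
  Olivia (age=27, score=61) -> no


ANSWER: Iris, Jack


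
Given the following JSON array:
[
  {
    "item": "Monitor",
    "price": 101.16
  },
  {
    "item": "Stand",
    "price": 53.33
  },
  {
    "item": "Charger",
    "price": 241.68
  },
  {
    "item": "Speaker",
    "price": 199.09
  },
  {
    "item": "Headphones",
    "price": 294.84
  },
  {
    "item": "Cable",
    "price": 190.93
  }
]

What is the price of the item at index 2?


Array index 2 -> Charger
price = 241.68

ANSWER: 241.68


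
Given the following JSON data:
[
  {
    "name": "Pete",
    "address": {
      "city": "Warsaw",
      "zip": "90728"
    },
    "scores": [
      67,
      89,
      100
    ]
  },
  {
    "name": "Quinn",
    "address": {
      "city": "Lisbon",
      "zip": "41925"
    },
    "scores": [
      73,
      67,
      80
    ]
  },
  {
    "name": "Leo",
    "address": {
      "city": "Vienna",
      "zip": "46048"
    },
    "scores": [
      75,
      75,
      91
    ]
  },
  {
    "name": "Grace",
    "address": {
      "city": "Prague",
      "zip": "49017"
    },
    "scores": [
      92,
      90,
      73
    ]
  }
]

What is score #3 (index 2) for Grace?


Path: records[3].scores[2]
Value: 73

ANSWER: 73


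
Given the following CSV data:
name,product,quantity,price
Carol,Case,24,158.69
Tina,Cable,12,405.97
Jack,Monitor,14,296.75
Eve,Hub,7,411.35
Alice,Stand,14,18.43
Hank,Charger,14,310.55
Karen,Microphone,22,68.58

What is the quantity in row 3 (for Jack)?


Row 3: Jack
Column 'quantity' = 14

ANSWER: 14


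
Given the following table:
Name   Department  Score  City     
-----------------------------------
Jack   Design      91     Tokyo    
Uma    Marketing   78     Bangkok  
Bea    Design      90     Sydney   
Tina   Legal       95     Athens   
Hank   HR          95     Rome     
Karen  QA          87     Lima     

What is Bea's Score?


Row 3: Bea
Score = 90

ANSWER: 90


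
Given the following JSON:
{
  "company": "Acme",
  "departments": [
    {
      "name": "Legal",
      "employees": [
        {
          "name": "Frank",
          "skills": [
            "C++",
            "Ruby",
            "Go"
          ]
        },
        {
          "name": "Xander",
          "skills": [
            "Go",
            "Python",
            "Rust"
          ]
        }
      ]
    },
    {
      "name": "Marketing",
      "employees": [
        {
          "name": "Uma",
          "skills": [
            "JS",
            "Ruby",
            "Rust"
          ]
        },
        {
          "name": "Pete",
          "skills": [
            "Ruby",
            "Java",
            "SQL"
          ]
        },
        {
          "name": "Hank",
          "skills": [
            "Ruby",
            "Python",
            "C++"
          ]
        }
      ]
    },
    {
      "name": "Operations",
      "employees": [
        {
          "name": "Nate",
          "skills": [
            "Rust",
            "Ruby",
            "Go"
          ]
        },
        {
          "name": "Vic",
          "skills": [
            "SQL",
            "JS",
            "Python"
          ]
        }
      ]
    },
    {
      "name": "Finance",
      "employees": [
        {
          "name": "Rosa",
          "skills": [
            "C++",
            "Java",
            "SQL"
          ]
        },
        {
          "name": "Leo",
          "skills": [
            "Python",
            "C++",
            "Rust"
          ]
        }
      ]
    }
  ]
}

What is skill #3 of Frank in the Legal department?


Path: departments[0].employees[0].skills[2]
Value: Go

ANSWER: Go


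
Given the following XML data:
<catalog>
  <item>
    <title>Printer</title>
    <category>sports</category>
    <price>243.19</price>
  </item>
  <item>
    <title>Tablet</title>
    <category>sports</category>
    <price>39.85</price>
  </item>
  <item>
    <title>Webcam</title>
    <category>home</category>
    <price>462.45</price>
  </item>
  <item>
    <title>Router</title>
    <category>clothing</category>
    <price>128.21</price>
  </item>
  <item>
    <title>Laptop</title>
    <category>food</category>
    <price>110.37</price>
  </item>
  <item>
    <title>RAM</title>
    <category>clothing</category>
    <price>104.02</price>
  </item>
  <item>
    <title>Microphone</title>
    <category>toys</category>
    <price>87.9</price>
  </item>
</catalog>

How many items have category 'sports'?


Scanning <item> elements for <category>sports</category>:
  Item 1: Printer -> MATCH
  Item 2: Tablet -> MATCH
Count: 2

ANSWER: 2


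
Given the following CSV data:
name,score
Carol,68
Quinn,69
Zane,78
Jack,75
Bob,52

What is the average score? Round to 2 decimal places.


Scores: 68, 69, 78, 75, 52
Sum = 342
Count = 5
Average = 342 / 5 = 68.40

ANSWER: 68.40


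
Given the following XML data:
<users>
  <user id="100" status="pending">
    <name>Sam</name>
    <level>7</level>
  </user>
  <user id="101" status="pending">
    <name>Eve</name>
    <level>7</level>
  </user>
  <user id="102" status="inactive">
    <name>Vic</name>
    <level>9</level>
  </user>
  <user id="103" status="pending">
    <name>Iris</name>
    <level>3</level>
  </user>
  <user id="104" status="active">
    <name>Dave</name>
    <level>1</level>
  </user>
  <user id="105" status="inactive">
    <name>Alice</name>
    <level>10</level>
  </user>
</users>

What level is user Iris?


Finding user: Iris
<level>3</level>

ANSWER: 3


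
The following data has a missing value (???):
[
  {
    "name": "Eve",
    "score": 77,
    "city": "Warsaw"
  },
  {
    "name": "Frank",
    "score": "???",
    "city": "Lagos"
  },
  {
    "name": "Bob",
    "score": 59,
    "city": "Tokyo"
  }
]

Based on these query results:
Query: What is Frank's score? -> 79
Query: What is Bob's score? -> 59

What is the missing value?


The missing value is Frank's score
From query: Frank's score = 79

ANSWER: 79


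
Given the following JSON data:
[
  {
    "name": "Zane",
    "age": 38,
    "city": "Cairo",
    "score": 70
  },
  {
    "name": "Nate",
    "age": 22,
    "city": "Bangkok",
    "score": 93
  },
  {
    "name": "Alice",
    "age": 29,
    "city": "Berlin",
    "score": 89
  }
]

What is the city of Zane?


Looking up record where name = Zane
Record index: 0
Field 'city' = Cairo

ANSWER: Cairo


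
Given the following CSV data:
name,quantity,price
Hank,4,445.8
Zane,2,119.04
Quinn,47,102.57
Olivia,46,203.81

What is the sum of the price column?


Values in 'price' column:
  Row 1: 445.8
  Row 2: 119.04
  Row 3: 102.57
  Row 4: 203.81
Sum = 445.8 + 119.04 + 102.57 + 203.81 = 871.22

ANSWER: 871.22


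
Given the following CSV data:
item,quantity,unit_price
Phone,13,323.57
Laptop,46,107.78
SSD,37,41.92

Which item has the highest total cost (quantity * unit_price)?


Computing row totals:
  Phone: 4206.41
  Laptop: 4957.88
  SSD: 1551.04
Maximum: Laptop (4957.88)

ANSWER: Laptop


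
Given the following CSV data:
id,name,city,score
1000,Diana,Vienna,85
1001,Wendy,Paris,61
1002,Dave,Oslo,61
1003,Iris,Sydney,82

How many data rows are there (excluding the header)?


Counting rows (excluding header):
Header: id,name,city,score
Data rows: 4

ANSWER: 4


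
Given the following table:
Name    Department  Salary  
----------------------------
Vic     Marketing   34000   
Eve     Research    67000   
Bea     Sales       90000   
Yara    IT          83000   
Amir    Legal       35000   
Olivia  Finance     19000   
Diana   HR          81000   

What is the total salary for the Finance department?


Finance department members:
  Olivia: 19000
Total = 19000 = 19000

ANSWER: 19000


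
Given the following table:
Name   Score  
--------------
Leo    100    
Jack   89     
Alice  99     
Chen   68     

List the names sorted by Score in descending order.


Sorting by Score (descending):
  Leo: 100
  Alice: 99
  Jack: 89
  Chen: 68


ANSWER: Leo, Alice, Jack, Chen
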